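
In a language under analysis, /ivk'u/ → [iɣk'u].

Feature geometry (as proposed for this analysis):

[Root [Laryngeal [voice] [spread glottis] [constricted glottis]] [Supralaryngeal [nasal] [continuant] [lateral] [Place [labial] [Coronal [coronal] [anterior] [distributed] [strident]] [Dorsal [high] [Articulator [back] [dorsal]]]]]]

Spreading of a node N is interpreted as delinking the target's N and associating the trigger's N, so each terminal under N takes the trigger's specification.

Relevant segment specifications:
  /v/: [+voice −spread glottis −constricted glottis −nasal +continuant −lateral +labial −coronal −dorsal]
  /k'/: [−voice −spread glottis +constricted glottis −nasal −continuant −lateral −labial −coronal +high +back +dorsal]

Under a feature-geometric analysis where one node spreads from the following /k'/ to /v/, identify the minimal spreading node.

/v/ and [ɣ] differ in [labial], [dorsal], [high], [back]; every other specified feature is identical.
These terminals are all dominated by Place, and no proper subconstituent of Place covers them all; Place is their lowest common ancestor.
Delinking /v/'s Place and associating /k'/'s Place gives precisely the feature bundle of [ɣ].
[continuant] — on which /k'/ differs from /v/ — is unchanged, so neither Supralaryngeal nor anything higher can have spread; the constituent is no larger than Place.

Place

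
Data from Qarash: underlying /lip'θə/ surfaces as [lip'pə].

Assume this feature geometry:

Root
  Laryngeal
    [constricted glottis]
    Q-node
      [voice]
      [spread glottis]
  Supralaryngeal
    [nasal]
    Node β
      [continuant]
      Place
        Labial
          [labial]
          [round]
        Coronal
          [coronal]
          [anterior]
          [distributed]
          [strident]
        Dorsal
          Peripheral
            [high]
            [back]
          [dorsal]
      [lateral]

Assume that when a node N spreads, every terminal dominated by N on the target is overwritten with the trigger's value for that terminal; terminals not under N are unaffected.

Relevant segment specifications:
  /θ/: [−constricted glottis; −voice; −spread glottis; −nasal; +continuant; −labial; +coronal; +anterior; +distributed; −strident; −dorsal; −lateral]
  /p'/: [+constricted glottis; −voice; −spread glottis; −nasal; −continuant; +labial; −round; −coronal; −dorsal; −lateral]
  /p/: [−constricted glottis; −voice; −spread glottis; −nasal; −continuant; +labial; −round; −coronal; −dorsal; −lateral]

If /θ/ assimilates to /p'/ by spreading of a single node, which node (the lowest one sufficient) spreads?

Node β

Feature comparison: [continuant], [labial], [round], [coronal], [anterior], [distributed], [strident] differ between /θ/ and [p]; the remaining terminals match.
In this geometry the lowest node dominating all of them is Node β: every daughter of Node β dominates only a proper subset, so no lower node suffices.
Spreading Node β from /p'/ overwrites each of those terminals with /p'/'s values, yielding exactly [p].
[constricted glottis], a feature on which the two segments disagree outside Node β, is unchanged — nothing dominating it spread, and Node β is the minimal sufficient constituent.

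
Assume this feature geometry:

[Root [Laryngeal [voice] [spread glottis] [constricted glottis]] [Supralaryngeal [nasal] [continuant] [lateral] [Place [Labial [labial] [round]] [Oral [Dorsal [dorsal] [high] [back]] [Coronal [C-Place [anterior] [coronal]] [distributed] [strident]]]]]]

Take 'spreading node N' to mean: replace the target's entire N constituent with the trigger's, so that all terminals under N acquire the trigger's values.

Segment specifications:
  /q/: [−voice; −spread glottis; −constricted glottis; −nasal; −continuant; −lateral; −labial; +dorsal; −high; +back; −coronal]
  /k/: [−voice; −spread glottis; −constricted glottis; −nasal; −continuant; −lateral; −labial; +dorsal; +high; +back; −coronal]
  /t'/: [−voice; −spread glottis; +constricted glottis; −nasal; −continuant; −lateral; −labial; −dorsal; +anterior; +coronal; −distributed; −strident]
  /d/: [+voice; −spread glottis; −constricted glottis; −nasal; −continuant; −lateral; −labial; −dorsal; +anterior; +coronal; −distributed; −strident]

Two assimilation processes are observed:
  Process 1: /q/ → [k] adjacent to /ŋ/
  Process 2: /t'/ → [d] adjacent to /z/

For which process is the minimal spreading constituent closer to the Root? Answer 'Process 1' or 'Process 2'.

Process 1 alters [high]; the lowest dominating node is [high] (depth 5 from Root).
Process 2 alters [voice], [constricted glottis]; the lowest common ancestor is Laryngeal (depth 1 from Root).
Depth 1 < depth 5; Process 2 involves the structurally higher constituent Laryngeal.

Process 2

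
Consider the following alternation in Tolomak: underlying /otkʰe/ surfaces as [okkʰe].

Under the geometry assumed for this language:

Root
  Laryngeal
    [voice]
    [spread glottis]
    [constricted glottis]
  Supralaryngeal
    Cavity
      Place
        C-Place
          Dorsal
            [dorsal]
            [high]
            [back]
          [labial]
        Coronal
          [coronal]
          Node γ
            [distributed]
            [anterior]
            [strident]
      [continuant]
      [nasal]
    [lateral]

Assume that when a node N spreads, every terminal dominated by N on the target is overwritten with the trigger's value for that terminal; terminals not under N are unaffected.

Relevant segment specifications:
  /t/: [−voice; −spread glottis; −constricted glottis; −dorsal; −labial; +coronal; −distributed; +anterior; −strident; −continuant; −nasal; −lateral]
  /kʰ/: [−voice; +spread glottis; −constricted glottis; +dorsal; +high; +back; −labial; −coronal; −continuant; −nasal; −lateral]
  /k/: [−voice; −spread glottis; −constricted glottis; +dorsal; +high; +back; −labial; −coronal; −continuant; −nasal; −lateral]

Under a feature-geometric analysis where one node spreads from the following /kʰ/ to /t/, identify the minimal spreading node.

Feature comparison: [coronal], [anterior], [distributed], [strident], [dorsal], [high], [back] differ between /t/ and [k]; the remaining terminals match.
In this geometry the lowest node dominating all of them is Place: every daughter of Place dominates only a proper subset, so no lower node suffices.
If Place spreads, every terminal under it takes /kʰ/'s value, producing [k] as observed.
[spread glottis] stays as in /t/ although /kʰ/ differs there, so no node dominating it spread; among the remaining candidates Place is the lowest that derives the output.

Place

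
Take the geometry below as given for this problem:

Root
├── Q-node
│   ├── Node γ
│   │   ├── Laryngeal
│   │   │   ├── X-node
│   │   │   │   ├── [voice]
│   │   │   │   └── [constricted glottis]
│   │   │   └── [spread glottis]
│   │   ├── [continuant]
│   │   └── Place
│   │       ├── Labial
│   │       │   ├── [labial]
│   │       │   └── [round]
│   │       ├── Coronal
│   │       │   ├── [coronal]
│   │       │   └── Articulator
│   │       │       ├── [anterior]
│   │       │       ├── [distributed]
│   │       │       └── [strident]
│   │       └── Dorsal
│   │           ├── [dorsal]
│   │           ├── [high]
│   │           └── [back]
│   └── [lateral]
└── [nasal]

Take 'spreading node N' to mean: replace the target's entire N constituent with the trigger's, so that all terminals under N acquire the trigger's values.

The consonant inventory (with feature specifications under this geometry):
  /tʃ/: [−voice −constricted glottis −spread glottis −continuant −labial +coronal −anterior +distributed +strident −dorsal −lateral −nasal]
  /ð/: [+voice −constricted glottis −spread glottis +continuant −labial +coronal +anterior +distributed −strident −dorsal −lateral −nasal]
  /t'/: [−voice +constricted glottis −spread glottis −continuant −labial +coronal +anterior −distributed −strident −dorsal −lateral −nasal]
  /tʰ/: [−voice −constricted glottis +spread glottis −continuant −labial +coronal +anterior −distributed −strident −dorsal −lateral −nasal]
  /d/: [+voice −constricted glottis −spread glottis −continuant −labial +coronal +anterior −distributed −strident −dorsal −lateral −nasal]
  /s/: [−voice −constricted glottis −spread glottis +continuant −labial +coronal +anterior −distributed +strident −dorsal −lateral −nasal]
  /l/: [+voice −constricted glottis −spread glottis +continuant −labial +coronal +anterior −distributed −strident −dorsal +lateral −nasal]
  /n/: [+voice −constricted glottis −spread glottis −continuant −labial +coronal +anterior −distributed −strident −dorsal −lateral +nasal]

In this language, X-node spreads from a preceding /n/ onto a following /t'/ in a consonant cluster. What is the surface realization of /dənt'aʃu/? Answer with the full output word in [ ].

Terminals under X-node in this geometry: [voice], [constricted glottis].
After delinking /t'/'s X-node and linking /n/'s, the affected terminals become [+voice], [−constricted glottis]; [spread glottis], [continuant], [labial], … (outside X-node) are retained from /t'/.
The resulting bundle matches /d/ in the inventory; substituting it for /t'/ gives [dəndaʃu].

[dəndaʃu]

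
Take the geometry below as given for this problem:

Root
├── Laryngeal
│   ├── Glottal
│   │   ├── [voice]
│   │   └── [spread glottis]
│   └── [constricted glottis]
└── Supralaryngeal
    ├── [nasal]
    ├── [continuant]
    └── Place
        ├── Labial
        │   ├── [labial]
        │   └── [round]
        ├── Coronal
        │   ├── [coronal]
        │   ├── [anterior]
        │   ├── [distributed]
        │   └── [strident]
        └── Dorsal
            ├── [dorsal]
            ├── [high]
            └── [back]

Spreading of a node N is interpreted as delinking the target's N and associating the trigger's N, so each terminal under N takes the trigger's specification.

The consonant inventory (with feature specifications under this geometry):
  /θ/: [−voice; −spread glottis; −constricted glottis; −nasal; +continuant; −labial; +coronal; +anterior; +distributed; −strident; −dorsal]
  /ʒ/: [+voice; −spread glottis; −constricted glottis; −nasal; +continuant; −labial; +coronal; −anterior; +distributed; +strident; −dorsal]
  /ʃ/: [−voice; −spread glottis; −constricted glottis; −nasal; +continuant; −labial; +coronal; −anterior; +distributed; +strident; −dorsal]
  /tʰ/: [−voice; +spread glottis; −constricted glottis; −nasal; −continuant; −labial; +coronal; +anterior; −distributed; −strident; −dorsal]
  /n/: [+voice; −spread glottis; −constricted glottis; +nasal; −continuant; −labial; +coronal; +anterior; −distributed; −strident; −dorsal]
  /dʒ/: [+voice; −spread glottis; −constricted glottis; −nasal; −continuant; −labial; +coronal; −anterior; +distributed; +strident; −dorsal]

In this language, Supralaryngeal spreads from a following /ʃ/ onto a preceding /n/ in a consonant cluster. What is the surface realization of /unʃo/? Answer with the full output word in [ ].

[uʒʃo]

Terminals under Supralaryngeal in this geometry: [nasal], [continuant], [labial], [round], [coronal], [anterior], [distributed], [strident], [dorsal], [high], [back].
After delinking /n/'s Supralaryngeal and linking /ʃ/'s, the affected terminals become [−nasal], [+continuant], [−labial], [+coronal], [−anterior], [+distributed], [+strident], [−dorsal]; [voice], [spread glottis], [constricted glottis] (outside Supralaryngeal) are retained from /n/.
The resulting bundle matches /ʒ/ in the inventory; substituting it for /n/ gives [uʒʃo].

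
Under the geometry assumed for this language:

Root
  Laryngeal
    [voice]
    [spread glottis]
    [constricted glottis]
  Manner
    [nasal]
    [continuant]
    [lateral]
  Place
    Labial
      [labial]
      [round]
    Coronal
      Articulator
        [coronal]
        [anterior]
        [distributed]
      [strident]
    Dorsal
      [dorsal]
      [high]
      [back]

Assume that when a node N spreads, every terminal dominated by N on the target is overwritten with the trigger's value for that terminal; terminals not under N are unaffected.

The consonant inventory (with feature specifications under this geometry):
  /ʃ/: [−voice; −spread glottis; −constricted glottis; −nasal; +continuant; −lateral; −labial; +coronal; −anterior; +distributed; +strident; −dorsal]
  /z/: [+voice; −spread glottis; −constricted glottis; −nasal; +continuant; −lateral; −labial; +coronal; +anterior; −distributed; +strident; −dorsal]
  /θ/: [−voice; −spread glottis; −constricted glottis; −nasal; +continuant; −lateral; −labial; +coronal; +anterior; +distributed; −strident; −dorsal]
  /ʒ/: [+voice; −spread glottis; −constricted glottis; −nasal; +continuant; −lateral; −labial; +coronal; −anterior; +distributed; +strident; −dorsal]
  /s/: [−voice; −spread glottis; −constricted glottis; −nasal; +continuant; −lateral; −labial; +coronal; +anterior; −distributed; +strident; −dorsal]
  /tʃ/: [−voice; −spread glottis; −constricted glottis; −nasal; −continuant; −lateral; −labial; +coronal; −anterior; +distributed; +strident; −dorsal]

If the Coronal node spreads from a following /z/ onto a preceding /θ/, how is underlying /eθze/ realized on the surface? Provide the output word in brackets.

[esze]

The Coronal node dominates the terminals [coronal], [anterior], [distributed], [strident].
After delinking /θ/'s Coronal and linking /z/'s, the affected terminals become [+coronal], [+anterior], [−distributed], [+strident]; [voice], [spread glottis], [constricted glottis], … (outside Coronal) are retained from /θ/.
The resulting bundle matches /s/ in the inventory; substituting it for /θ/ gives [esze].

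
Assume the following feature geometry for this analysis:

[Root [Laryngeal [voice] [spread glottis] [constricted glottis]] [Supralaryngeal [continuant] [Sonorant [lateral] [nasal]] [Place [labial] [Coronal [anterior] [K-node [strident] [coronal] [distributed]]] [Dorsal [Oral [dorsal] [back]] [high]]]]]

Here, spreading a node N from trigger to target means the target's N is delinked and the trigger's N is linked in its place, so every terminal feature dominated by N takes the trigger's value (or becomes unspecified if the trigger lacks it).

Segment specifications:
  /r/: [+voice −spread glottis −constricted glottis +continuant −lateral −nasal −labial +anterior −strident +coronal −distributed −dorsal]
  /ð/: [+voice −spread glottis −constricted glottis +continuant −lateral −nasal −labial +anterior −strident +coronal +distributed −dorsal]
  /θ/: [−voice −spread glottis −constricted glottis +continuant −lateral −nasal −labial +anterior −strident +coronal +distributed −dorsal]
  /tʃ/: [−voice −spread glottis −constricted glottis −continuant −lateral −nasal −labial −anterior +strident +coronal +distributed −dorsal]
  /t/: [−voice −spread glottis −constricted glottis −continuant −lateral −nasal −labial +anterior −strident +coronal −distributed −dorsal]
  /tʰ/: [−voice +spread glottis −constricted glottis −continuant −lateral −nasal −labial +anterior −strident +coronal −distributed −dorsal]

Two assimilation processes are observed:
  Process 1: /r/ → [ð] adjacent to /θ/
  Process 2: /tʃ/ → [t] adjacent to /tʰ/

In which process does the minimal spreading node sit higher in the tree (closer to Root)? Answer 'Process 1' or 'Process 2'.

Process 2

Process 1: the feature that changes is [distributed]; the minimal node is [distributed] (depth 5).
Process 2: the features that change are [anterior], [distributed], [strident]; the minimal node is Coronal (depth 3).
Coronal (depth 3) sits above [distributed] (depth 5), making Process 2 the one with the higher spreading node.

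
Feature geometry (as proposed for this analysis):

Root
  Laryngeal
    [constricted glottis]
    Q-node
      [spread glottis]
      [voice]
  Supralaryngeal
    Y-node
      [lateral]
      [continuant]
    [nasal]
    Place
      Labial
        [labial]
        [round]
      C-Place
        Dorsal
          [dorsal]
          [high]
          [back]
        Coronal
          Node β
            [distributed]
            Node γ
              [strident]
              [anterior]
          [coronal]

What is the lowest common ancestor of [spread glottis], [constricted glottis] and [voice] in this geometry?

Laryngeal

[spread glottis]: Root / Laryngeal / Q-node / [spread glottis].
[constricted glottis] lies under Laryngeal (below Laryngeal).
[voice] lies under Q-node (below Laryngeal).
The lowest node appearing on every path is Laryngeal; each proper daughter of Laryngeal fails to dominate at least one of the listed features.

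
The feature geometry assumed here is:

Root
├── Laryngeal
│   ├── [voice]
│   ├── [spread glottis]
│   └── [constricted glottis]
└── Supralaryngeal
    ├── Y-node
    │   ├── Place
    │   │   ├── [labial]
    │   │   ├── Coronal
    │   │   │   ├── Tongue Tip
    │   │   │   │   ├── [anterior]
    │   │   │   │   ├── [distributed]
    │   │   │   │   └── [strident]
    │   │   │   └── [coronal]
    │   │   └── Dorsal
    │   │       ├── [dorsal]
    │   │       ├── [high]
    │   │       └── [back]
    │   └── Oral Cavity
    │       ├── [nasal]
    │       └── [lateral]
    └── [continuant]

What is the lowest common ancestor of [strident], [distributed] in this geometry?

Tongue Tip

[strident]: Root / Supralaryngeal / Y-node / Place / Coronal / Tongue Tip / [strident].
[distributed]: Root / Supralaryngeal / Y-node / Place / Coronal / Tongue Tip / [distributed].
The lowest node appearing on every path is Tongue Tip; each proper daughter of Tongue Tip fails to dominate at least one of the listed features.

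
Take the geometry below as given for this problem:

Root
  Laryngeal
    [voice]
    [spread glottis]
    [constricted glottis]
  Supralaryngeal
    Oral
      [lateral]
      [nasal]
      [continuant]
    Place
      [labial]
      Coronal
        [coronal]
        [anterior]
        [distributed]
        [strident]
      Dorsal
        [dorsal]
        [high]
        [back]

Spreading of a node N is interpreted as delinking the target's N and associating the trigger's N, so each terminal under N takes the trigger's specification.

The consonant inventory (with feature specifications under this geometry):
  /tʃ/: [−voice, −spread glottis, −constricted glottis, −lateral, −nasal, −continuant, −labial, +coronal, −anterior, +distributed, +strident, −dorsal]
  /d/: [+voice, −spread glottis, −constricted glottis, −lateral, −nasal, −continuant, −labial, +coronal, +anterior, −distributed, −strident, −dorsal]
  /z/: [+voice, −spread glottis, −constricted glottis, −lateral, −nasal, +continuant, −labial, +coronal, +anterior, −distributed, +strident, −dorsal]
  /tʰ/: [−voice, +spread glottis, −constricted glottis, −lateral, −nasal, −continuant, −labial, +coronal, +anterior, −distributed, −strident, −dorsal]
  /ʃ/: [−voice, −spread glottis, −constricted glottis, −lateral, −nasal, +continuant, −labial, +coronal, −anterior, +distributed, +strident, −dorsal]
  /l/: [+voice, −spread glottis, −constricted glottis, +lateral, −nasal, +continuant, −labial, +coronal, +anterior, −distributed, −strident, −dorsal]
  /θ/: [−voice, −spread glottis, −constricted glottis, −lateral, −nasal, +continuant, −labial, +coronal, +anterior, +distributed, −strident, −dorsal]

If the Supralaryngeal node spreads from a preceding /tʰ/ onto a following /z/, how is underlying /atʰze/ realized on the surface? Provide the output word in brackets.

[atʰde]

Supralaryngeal immediately or transitively dominates [lateral], [nasal], [continuant], [labial], [coronal], [anterior], [distributed], [strident], [dorsal], [high], [back].
After delinking /z/'s Supralaryngeal and linking /tʰ/'s, the affected terminals become [−lateral], [−nasal], [−continuant], [−labial], [+coronal], [+anterior], [−distributed], [−strident], [−dorsal]; [voice], [spread glottis], [constricted glottis] (outside Supralaryngeal) are retained from /z/.
Among the inventory, only /d/ has exactly this specification, giving the surface form [atʰde].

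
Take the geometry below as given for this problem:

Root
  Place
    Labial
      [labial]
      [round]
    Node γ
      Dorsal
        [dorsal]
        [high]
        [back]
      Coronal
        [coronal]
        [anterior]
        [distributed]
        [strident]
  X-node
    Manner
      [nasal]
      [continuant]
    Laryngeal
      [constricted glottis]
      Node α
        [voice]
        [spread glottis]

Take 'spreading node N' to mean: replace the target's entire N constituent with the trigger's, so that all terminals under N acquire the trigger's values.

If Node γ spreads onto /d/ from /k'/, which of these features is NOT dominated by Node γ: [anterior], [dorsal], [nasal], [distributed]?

The terminals dominated by Node γ are [dorsal], [high], [back], [coronal], [anterior], [distributed], [strident].
Spreading Node γ replaces [dorsal], [anterior], [distributed] with the trigger's values, since each sits inside the Node γ constituent.
But [nasal] is a dependent of Manner, outside Node γ; it is therefore untouched by the spreading.

[nasal]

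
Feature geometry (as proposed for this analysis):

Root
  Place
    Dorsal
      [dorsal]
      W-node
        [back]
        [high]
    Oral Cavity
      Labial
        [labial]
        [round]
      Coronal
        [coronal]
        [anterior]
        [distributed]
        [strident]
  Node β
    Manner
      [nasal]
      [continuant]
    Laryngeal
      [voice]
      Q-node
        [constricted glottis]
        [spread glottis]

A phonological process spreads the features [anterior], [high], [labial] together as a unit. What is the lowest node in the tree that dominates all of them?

Place

[anterior] lies under Coronal (below Place).
[high] lies under W-node (below Place).
[labial] lies under Labial (below Place).
Place is the lowest common ancestor — every listed feature sits under it, and no single subconstituent of Place covers them all.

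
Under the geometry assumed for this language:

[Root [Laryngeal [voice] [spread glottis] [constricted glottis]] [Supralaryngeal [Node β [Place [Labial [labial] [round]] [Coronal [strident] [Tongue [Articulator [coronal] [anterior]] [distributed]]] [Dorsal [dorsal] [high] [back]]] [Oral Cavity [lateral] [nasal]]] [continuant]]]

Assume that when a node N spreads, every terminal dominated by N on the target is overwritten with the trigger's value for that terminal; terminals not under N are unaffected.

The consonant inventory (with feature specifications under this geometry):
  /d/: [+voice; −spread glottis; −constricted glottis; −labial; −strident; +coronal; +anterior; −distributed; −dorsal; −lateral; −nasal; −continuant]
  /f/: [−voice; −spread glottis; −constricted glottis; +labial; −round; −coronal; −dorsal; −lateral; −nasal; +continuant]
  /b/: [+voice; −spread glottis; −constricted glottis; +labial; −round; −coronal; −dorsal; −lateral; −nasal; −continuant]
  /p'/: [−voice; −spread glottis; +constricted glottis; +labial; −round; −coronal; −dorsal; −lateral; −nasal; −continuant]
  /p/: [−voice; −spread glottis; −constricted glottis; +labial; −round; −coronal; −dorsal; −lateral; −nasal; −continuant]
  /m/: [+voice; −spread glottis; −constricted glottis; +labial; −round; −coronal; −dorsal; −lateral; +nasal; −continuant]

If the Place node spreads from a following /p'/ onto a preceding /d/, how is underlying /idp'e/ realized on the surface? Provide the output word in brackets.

Place immediately or transitively dominates [labial], [round], [strident], [coronal], [anterior], [distributed], [dorsal], [high], [back].
After delinking /d/'s Place and linking /p'/'s, the affected terminals become [+labial], [−round], [−coronal], [−dorsal]; [voice], [spread glottis], [constricted glottis], … (outside Place) are retained from /d/.
This feature bundle is that of [b], so /idp'e/ surfaces as [ibp'e].

[ibp'e]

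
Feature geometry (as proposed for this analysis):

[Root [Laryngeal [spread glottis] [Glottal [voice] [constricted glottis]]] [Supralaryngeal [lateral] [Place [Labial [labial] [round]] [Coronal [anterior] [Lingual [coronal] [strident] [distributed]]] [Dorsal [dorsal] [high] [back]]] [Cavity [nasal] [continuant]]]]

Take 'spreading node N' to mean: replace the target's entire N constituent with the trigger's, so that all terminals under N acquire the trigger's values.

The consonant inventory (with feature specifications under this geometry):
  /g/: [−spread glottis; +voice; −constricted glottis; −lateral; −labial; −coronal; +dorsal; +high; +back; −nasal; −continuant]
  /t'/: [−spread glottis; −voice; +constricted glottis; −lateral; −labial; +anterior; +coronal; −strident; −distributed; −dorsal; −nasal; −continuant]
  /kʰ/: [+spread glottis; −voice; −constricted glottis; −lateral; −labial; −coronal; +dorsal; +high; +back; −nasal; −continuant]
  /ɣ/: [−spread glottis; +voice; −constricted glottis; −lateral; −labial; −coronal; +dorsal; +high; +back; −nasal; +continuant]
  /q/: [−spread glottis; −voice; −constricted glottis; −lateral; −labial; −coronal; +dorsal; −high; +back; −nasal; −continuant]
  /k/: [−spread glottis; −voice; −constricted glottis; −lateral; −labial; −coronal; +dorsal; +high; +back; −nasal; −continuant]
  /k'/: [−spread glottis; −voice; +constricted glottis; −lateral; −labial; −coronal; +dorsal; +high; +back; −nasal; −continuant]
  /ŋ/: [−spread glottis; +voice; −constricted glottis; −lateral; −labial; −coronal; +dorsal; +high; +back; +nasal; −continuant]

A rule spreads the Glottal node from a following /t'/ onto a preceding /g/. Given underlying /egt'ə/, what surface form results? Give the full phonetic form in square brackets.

Terminals under Glottal in this geometry: [voice], [constricted glottis].
Spreading Glottal from /t'/ onto /g/ replaces those values with /t'/'s: [−voice], [+constricted glottis]. Features outside Glottal ([spread glottis], [lateral], [labial], …) stay as in /g/.
The resulting bundle matches /k'/ in the inventory; substituting it for /g/ gives [ek't'ə].

[ek't'ə]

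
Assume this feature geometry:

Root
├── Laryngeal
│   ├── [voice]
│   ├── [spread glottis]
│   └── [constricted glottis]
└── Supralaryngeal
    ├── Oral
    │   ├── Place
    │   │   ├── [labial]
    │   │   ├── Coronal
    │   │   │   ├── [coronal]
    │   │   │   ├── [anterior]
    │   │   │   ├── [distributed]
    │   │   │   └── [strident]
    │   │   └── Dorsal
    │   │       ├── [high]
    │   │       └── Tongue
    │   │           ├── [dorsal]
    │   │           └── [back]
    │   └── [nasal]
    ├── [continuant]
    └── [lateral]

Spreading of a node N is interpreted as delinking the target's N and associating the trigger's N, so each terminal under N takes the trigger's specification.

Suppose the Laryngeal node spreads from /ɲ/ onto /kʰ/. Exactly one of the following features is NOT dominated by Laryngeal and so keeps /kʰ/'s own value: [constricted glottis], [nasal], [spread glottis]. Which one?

The terminals dominated by Laryngeal are [voice], [spread glottis], [constricted glottis].
Spreading Laryngeal replaces [spread glottis], [constricted glottis] with the trigger's values, since each sits inside the Laryngeal constituent.
But [nasal] is a dependent of Oral, outside Laryngeal; it is therefore untouched by the spreading.

[nasal]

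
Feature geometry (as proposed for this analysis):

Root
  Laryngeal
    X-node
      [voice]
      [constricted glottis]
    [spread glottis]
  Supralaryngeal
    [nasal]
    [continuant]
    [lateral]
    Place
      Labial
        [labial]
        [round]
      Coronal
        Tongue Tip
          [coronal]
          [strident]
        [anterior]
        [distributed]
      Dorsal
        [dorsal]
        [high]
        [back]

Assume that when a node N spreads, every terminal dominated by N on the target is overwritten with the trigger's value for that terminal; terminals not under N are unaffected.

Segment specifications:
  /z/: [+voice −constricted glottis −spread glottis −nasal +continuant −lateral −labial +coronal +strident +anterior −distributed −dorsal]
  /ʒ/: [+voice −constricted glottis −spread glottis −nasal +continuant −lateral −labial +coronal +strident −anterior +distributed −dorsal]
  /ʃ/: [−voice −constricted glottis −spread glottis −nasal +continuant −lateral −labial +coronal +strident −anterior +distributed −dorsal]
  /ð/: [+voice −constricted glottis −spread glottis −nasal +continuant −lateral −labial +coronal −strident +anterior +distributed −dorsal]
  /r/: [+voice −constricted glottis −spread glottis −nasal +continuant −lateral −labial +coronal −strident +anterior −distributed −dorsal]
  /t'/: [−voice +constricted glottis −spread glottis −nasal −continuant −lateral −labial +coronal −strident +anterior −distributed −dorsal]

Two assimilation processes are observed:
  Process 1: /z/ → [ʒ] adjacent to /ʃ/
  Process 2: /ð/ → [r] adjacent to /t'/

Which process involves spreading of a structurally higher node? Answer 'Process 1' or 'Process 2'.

Process 1

Process 1: the features that change are [anterior], [distributed]; the minimal node is Coronal (depth 3).
In Process 2, [distributed] changes, so the minimal spreading node is [distributed] at depth 4.
Depth 3 < depth 4; Process 1 involves the structurally higher constituent Coronal.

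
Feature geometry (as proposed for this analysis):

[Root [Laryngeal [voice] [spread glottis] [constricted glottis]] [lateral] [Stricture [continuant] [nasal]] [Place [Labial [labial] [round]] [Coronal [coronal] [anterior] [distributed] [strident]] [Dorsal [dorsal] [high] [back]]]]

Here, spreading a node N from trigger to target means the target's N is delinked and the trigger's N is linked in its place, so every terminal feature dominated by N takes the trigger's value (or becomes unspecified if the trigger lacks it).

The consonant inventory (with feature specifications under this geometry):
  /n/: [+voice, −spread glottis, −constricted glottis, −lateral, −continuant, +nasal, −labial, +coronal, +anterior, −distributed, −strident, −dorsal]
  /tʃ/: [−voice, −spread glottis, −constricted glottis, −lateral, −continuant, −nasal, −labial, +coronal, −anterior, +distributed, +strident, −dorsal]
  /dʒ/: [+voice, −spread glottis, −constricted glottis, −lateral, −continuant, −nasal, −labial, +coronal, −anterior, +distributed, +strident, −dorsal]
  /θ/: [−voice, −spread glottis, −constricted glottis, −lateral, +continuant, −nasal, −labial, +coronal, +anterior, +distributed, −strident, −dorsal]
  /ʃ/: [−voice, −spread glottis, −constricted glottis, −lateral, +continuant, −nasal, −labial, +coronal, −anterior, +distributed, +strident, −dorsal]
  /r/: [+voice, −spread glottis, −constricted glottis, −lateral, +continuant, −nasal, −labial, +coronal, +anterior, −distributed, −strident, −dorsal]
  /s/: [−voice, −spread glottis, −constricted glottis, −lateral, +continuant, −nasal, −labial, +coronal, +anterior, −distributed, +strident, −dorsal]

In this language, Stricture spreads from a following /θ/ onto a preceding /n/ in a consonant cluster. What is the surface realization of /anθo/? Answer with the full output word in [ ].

The Stricture node dominates the terminals [continuant], [nasal].
The target acquires /θ/'s values for everything under Stricture — [+continuant], [−nasal] — while keeping its own [voice], [spread glottis], [constricted glottis], ….
Among the inventory, only /r/ has exactly this specification, giving the surface form [arθo].

[arθo]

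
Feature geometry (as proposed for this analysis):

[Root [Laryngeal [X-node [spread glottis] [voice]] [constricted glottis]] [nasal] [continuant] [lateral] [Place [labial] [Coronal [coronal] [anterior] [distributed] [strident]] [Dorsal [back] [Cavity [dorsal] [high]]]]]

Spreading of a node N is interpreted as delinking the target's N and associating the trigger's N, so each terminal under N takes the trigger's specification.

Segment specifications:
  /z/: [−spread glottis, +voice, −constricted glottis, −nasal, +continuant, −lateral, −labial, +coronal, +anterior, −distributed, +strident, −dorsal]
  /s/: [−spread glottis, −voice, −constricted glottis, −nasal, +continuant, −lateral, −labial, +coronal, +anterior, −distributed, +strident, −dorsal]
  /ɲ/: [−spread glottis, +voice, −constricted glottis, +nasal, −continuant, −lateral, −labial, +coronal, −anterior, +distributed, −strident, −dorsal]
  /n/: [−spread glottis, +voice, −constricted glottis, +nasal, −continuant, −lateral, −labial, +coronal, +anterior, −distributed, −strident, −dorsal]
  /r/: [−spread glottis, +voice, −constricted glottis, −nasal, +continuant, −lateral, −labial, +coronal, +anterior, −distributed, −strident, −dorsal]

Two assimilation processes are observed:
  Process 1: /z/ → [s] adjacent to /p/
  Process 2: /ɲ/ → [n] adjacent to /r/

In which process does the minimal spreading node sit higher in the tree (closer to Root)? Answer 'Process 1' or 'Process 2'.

Process 1: the feature that changes is [voice]; the minimal node is [voice] (depth 3).
Process 2 alters [anterior], [distributed]; the lowest common ancestor is Coronal (depth 2 from Root).
Coronal is closer to Root than [voice], so Process 2 spreads the higher node.

Process 2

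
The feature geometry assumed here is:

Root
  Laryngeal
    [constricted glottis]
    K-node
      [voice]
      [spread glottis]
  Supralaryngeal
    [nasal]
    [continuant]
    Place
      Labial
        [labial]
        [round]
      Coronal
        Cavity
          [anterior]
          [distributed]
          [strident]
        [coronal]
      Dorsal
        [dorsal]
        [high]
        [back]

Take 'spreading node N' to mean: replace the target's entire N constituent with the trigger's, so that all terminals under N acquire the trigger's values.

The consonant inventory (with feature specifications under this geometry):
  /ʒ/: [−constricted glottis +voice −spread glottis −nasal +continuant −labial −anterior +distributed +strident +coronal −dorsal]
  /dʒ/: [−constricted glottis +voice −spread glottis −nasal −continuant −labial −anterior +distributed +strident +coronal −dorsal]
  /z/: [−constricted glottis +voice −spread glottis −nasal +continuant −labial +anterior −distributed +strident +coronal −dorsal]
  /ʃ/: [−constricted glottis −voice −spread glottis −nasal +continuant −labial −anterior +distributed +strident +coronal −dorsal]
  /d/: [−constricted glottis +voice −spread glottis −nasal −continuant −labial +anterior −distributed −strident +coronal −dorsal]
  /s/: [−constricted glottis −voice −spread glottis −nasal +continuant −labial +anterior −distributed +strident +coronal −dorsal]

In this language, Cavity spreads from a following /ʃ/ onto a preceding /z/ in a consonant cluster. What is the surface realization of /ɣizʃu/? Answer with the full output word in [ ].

Terminals under Cavity in this geometry: [anterior], [distributed], [strident].
After delinking /z/'s Cavity and linking /ʃ/'s, the affected terminals become [−anterior], [+distributed], [+strident]; [constricted glottis], [voice], [spread glottis], … (outside Cavity) are retained from /z/.
Among the inventory, only /ʒ/ has exactly this specification, giving the surface form [ɣiʒʃu].

[ɣiʒʃu]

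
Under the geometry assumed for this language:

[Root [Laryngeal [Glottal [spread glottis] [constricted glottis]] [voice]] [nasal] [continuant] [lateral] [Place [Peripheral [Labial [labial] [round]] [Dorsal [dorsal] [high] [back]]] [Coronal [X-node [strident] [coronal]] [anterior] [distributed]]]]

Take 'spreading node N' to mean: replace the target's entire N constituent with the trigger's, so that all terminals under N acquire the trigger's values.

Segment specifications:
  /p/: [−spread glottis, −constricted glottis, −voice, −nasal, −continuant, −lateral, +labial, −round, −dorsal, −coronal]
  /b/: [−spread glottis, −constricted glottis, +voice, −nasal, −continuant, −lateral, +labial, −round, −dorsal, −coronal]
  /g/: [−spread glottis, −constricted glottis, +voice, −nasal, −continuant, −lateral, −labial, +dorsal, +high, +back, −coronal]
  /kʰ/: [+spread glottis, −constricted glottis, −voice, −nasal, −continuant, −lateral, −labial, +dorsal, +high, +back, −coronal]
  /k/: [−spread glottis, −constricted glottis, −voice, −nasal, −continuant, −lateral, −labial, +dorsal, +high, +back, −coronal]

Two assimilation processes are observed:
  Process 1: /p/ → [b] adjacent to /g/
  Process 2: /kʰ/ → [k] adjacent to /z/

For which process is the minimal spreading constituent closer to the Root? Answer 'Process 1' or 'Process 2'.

Process 1

Process 1 alters [voice]; the lowest dominating node is [voice] (depth 2 from Root).
Process 2 alters [spread glottis]; the lowest dominating node is [spread glottis] (depth 3 from Root).
[voice] is closer to Root than [spread glottis], so Process 1 spreads the higher node.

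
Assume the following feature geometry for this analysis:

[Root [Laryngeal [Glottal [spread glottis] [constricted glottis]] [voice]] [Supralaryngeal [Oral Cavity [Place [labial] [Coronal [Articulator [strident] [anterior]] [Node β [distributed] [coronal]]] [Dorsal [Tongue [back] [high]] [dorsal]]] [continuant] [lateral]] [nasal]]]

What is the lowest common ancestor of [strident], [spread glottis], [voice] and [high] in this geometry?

Root

[strident]: Root > Supralaryngeal > Oral Cavity > Place > Coronal > Articulator > [strident].
[spread glottis]: Root > Laryngeal > Glottal > [spread glottis].
[voice]: Root > Laryngeal > [voice].
[high]: Root > Supralaryngeal > Oral Cavity > Place > Dorsal > Tongue > [high].
These paths first converge at Root; no daughter of Root dominates all 4 features, so Root is the minimal constituent.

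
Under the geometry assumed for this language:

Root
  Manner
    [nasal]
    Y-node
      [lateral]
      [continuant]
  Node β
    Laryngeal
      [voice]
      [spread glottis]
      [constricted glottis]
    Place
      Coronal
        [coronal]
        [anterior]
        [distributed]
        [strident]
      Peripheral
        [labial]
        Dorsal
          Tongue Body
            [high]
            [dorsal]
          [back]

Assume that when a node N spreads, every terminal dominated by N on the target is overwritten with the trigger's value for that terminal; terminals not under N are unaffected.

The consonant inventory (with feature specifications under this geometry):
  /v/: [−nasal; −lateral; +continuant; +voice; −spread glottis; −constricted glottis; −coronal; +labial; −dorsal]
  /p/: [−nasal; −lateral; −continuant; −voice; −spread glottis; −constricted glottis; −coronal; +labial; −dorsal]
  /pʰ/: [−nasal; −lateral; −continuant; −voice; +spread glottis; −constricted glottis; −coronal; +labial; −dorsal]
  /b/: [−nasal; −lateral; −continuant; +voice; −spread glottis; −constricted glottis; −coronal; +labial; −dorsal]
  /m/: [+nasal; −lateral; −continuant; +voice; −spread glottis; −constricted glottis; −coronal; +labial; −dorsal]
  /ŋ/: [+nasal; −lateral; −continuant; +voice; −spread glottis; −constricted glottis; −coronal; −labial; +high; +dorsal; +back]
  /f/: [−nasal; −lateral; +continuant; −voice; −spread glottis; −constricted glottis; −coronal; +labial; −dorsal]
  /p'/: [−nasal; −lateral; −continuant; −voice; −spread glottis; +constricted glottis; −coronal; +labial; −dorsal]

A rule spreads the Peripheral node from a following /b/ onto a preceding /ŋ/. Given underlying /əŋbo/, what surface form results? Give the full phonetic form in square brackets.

[əmbo]

Peripheral immediately or transitively dominates [labial], [high], [dorsal], [back].
After delinking /ŋ/'s Peripheral and linking /b/'s, the affected terminals become [+labial], [−dorsal]; [nasal], [lateral], [continuant], … (outside Peripheral) are retained from /ŋ/.
Among the inventory, only /m/ has exactly this specification, giving the surface form [əmbo].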